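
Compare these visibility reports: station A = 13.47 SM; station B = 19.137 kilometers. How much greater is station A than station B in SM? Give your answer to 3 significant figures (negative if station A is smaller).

station B: 19.137 km = 11.8912 SM.
Difference: 13.4700 − 11.8912 = 1.58 SM.

1.58 SM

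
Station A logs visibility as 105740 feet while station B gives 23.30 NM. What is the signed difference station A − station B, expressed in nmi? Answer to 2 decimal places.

-5.90 nmi

station A: 105740 ft = 17.4026 nmi.
Difference: 17.4026 − 23.3000 = -5.90 nmi.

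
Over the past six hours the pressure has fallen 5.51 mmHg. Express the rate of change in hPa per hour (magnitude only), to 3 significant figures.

5.51 mmHg / 6 h × 1.33322 hPa/mmHg = 1.22 hPa/h.

1.22 hPa per hour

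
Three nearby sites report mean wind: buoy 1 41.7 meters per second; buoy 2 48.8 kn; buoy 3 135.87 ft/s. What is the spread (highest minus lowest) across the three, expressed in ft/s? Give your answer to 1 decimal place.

54.4 ft/s

buoy 1: 41.7 m/s = 136.811 ft/s.
buoy 2: 48.8 kt = 82.365 ft/s.
Spread: 136.811 − 82.365 = 54.4 ft/s.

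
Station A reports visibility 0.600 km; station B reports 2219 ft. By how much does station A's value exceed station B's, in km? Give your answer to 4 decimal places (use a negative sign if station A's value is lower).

station B: 2219 ft = 0.676351 km.
Difference: 0.600000 − 0.676351 = -0.0764 km.

-0.0764 km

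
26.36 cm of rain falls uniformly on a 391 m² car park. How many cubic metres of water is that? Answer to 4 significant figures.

103.1 cubic metres

Depth: 26.36 cm × 10 = 263.6 mm.
1 mm over 1 m² is 1 L, so volume = 263.6 × 391 = 103067.6 L = 103.1 m³.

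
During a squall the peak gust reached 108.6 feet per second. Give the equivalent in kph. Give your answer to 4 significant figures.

1 ft/s = 1.09728 km/h, so 108.6 × 1.09728 = 119.2 km/h.

119.2 km/h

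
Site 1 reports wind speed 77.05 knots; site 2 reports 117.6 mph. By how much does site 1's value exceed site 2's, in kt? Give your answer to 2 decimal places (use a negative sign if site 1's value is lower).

-25.14 kt

site 2: 117.6 mph = 102.1916 kt.
Difference: 77.0500 − 102.1916 = -25.14 kt.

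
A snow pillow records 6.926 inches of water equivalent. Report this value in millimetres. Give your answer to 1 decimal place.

1 in = 25.4 mm, so 6.926 × 25.4 = 175.9 mm.

175.9 mm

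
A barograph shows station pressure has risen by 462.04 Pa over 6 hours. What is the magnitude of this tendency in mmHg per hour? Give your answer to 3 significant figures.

0.578 mmHg per hour

462.04 Pa / 6 h × 0.00750062 mmHg/Pa = 0.578 mmHg/h.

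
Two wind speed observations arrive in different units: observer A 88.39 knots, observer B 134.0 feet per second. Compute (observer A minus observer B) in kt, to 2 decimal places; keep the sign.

observer B: 134.0 ft/s = 79.3928 kt.
Difference: 88.3900 − 79.3928 = 9.00 kt.

9.00 kt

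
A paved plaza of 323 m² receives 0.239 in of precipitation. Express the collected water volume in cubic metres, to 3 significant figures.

Depth: 0.239 in × 25.4 = 6.0706 mm.
1 mm over 1 m² is 1 L, so volume = 6.0706 × 323 = 1960.8038 L = 1.96 m³.

1.96 cubic metres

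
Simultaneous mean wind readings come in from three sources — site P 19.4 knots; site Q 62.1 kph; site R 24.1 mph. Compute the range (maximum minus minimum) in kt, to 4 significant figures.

14.13 kt

site Q: 62.1 km/h = 33.5313 kt.
site R: 24.1 mph = 20.9423 kt.
Spread: 33.5313 − 19.4000 = 14.13 kt.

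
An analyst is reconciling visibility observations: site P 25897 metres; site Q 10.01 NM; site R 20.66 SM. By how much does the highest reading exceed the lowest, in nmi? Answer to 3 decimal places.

7.943 nmi

site P: 25897 m = 13.98326 nmi.
site R: 20.66 SM = 17.95305 nmi.
Spread: 17.95305 − 10.01000 = 7.943 nmi.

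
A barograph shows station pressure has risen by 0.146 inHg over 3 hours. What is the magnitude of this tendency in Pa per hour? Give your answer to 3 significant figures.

0.146 inHg / 3 h × 3386.39 Pa/inHg = 165 Pa/h.

165 Pa per hour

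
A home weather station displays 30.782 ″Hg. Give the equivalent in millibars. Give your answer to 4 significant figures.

1 inHg = 33.8639 mb, so 30.782 × 33.8639 = 1042 mb.

1042 mb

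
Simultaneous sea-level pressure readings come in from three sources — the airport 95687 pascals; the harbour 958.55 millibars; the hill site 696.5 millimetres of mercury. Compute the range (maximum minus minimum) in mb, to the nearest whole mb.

the airport: 95687 Pa = 956.87 mb.
the hill site: 696.5 mmHg = 928.59 mb.
Spread: 958.55 − 928.59 = 30 mb.

30 mb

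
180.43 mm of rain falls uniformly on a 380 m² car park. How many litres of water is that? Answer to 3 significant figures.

1 mm over 1 m² is 1 L, so volume = 180.43 × 380 = 68563.4 L ≈ 68600 L.

68600 litres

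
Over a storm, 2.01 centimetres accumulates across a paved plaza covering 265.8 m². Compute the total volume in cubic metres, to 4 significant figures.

5.343 cubic metres

Depth: 2.01 cm × 10 = 20.1 mm.
1 mm over 1 m² is 1 L, so volume = 20.1 × 265.8 = 5342.58 L = 5.343 m³.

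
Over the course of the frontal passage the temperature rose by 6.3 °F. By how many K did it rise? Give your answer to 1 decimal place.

A change of 1 °C equals a change of 1.8 °F: ΔK = 6.3 × 0.5556 = 3.5 K.

3.5 K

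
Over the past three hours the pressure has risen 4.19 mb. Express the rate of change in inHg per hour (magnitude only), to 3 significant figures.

0.0412 inHg per hour

4.19 mb / 3 h × 0.02953 inHg/mb = 0.0412 inHg/h.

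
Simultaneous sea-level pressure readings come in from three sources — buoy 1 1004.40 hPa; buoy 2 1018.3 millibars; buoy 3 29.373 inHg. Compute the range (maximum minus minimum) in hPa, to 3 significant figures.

23.6 hPa

buoy 2: 1018.3 mb = 1018.300 hPa.
buoy 3: 29.373 inHg = 994.684 hPa.
Spread: 1018.300 − 994.684 = 23.6 hPa.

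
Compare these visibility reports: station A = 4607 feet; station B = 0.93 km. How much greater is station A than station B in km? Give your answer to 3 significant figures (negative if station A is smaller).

station A: 4607 ft = 1.40421 km.
Difference: 1.40421 − 0.93000 = 0.474 km.

0.474 km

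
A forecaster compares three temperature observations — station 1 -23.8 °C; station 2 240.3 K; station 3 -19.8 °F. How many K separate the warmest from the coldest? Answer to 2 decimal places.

station 2: 240.3 K = -32.850 °C.
station 3: -19.8 °F = -28.778 °C.
Spread: (-23.800) − (-32.850) = 9.050 °C.

9.05 K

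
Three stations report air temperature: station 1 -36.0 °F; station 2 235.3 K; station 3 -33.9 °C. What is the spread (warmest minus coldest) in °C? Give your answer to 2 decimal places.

station 1: -36.0 °F = -37.778 °C.
station 2: 235.3 K = -37.850 °C.
Spread: (-33.900) − (-37.850) = 3.950 °C.

3.95 °C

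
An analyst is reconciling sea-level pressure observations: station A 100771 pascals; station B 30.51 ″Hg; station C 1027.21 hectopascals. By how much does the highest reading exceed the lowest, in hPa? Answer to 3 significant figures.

25.5 hPa

station A: 100771 Pa = 1007.710 hPa.
station B: 30.51 inHg = 1033.187 hPa.
Spread: 1033.187 − 1007.710 = 25.5 hPa.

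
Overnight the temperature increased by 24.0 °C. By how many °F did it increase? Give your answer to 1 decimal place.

43.2 °F

A change of 1 °C equals a change of 1.8 °F: Δ°F = 24.0 × 1.8 = 43.2 °F.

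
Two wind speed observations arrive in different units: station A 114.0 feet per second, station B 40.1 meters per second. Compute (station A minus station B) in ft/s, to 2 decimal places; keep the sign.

-17.56 ft/s

station B: 40.1 m/s = 131.5617 ft/s.
Difference: 114.0000 − 131.5617 = -17.56 ft/s.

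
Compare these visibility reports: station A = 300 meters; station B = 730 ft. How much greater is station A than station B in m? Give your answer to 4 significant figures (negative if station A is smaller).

station B: 730 ft = 222.5040 m.
Difference: 300.0000 − 222.5040 = 77.50 m.

77.50 m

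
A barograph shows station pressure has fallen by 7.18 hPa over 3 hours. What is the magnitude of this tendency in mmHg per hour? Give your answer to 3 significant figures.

1.80 mmHg per hour

7.18 hPa / 3 h × 0.750062 mmHg/hPa = 1.80 mmHg/h.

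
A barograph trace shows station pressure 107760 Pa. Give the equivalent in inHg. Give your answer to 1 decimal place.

31.8 inHg

1 Pa = 0.0002953 inHg, so 107760 × 0.0002953 = 31.8 inHg.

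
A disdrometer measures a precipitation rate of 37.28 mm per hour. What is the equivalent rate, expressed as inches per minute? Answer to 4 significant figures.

0.02446 in/minute

37.28 mm/hour × 0.0393701 in/mm × 0.0166667 hour/minute = 0.02446 in/minute.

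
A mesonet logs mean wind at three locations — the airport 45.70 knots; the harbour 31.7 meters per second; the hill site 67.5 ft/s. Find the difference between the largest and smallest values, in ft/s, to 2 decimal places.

36.50 ft/s

the airport: 45.70 kt = 77.1329 ft/s.
the harbour: 31.7 m/s = 104.0026 ft/s.
Spread: 104.0026 − 67.5000 = 36.50 ft/s.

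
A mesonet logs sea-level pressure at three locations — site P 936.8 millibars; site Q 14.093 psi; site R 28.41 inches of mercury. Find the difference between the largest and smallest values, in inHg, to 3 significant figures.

1.03 inHg

site P: 936.8 mb = 27.6637 inHg.
site Q: 14.093 psi = 28.6936 inHg.
Spread: 28.6936 − 27.6637 = 1.03 inHg.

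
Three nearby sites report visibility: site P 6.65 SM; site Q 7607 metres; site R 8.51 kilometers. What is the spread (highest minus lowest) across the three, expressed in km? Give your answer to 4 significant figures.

site P: 6.65 SM = 10.70214 km.
site Q: 7607 m = 7.60700 km.
Spread: 10.70214 − 7.60700 = 3.095 km.

3.095 km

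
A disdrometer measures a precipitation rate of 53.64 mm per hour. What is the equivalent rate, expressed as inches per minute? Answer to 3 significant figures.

0.0352 in/minute

53.64 mm/hour × 0.0393701 in/mm × 0.0166667 hour/minute = 0.0352 in/minute.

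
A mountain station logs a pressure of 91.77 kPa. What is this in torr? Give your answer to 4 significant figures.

688.3 mmHg

1 kPa = 7.50062 mmHg, so 91.77 × 7.50062 = 688.3 mmHg.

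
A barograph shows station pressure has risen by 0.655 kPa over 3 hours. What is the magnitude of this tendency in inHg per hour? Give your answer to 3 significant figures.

0.0645 inHg per hour

0.655 kPa / 3 h × 0.2953 inHg/kPa = 0.0645 inHg/h.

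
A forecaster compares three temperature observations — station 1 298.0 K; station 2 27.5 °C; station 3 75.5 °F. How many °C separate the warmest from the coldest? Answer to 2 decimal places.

station 1: 298.0 K = 24.850 °C.
station 3: 75.5 °F = 24.167 °C.
Spread: 27.500 − 24.167 = 3.333 °C.

3.33 °C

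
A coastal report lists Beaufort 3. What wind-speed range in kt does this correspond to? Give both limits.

7 to 10 kt

Beaufort 3 (gentle breeze) spans 7–10 knots.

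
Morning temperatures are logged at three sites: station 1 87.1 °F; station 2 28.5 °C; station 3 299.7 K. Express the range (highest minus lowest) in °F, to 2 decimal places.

station 1: 87.1 °F = 30.611 °C.
station 3: 299.7 K = 26.550 °C.
Spread: 30.611 − 26.550 = 4.061 °C = 7.31 °F.

7.31 °F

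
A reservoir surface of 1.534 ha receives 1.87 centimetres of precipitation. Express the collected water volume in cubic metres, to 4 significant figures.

286.9 cubic metres

Depth: 1.87 cm × 10 = 18.7 mm.
Area: 1.534 ha = 15340 m².
1 mm over 1 m² is 1 L, so volume = 18.7 × 15340 = 286858 L = 286.9 m³.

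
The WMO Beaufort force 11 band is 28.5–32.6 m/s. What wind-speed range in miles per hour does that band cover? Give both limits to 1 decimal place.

63.8 to 72.9 mph

28.5–32.6 m/s × 2.237 = 63.8–72.9 mph.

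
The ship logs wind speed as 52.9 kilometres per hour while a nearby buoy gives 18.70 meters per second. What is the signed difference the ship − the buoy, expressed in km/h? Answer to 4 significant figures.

the buoy: 18.70 m/s = 67.3200 km/h.
Difference: 52.9000 − 67.3200 = -14.42 km/h.

-14.42 km/h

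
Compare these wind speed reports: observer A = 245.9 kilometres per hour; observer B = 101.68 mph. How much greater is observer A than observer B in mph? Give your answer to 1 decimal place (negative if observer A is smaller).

51.1 mph

observer A: 245.9 km/h = 152.795 mph.
Difference: 152.795 − 101.680 = 51.1 mph.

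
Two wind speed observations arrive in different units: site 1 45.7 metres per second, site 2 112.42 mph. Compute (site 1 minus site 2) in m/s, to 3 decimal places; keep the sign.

site 2: 112.42 mph = 50.25624 m/s.
Difference: 45.70000 − 50.25624 = -4.556 m/s.

-4.556 m/s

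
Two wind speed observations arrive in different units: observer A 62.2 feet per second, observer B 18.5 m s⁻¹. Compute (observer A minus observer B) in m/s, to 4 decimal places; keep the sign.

0.4586 m/s

observer A: 62.2 ft/s = 18.958560 m/s.
Difference: 18.958560 − 18.500000 = 0.4586 m/s.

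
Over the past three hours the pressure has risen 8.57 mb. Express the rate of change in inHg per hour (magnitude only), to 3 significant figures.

0.0844 inHg per hour

8.57 mb / 3 h × 0.02953 inHg/mb = 0.0844 inHg/h.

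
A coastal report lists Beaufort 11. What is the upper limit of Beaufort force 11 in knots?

Beaufort 11 (violent storm) spans 56–63 knots.

63 kt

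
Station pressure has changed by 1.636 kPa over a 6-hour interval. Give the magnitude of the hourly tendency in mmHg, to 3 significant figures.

2.05 mmHg per hour

1.636 kPa / 6 h × 7.50062 mmHg/kPa = 2.05 mmHg/h.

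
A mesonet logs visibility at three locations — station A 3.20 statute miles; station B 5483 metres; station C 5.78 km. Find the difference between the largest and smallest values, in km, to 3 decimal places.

0.630 km

station A: 3.20 SM = 5.14990 km.
station B: 5483 m = 5.48300 km.
Spread: 5.78000 − 5.14990 = 0.630 km.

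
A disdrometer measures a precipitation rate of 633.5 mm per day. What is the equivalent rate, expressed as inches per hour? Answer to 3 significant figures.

1.04 in/hour

633.5 mm/day × 0.0393701 in/mm × 0.0416667 day/hour = 1.04 in/hour.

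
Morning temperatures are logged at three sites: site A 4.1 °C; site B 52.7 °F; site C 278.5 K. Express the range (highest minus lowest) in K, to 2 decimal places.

site B: 52.7 °F = 11.500 °C.
site C: 278.5 K = 5.350 °C.
Spread: 11.500 − 4.100 = 7.400 °C.

7.40 K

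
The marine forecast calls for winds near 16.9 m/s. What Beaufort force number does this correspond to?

Beaufort force 7

16.9 m/s lies in the Beaufort 7 band (near gale, 13.9–17.1 m/s).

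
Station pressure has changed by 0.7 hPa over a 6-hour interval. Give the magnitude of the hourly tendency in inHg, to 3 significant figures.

0.00345 inHg per hour

0.7 hPa / 6 h × 0.02953 inHg/hPa = 0.00345 inHg/h.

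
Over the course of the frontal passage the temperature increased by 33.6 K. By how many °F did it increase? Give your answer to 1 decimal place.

60.5 °F

For a temperature change the 32° offset cancels: Δ°F = 33.6 × 1.8 = 60.5 °F.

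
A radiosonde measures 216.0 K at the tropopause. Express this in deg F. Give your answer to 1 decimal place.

-70.9 °F

First to °C: -57.15 °C.
Then to °F: -70.9 °F.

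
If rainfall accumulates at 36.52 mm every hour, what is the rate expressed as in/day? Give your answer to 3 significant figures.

36.52 mm/hour × 0.0393701 in/mm × 24 hour/day = 34.5 in/day.

34.5 in/day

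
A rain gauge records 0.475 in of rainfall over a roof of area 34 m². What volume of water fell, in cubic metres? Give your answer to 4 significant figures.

0.4102 cubic metres

Depth: 0.475 in × 25.4 = 12.065 mm.
1 mm over 1 m² is 1 L, so volume = 12.065 × 34 = 410.21 L = 0.4102 m³.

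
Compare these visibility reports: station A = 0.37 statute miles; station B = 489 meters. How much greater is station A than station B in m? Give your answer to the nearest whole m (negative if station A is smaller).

station A: 0.37 SM = 595.46 m.
Difference: 595.46 − 489.00 = 106 m.

106 m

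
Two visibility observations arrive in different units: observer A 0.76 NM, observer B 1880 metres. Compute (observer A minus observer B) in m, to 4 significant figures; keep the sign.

-472.5 m

observer A: 0.76 nmi = 1407.520 m.
Difference: 1407.520 − 1880.000 = -472.5 m.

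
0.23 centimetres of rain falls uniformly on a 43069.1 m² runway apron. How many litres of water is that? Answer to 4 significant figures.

Depth: 0.23 cm × 10 = 2.3 mm.
1 mm over 1 m² is 1 L, so volume = 2.3 × 43069.1 = 99058.93 L ≈ 99060 L.

99060 litres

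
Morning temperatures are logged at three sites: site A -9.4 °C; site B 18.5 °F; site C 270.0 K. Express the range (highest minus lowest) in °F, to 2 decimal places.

site B: 18.5 °F = -7.500 °C.
site C: 270.0 K = -3.150 °C.
Spread: (-3.150) − (-9.400) = 6.250 °C = 11.25 °F.

11.25 °F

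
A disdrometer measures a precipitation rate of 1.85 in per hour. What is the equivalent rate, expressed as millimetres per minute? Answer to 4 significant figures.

0.7832 mm/minute

1.85 in/hour × 25.4 mm/in × 0.0166667 hour/minute = 0.7832 mm/minute.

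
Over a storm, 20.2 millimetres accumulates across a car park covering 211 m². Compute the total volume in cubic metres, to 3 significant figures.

4.26 cubic metres

1 mm over 1 m² is 1 L, so volume = 20.2 × 211 = 4262.2 L = 4.26 m³.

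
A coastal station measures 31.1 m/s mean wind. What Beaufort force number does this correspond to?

Beaufort force 11

31.1 m/s lies in the Beaufort 11 band (violent storm, 28.5–32.6 m/s).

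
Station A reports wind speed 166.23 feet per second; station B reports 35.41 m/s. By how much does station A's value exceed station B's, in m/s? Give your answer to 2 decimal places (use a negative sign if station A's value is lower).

15.26 m/s

station A: 166.23 ft/s = 50.6669 m/s.
Difference: 50.6669 − 35.4100 = 15.26 m/s.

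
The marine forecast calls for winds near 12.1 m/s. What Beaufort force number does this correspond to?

Beaufort force 6

12.1 m/s lies in the Beaufort 6 band (strong breeze, 10.8–13.8 m/s).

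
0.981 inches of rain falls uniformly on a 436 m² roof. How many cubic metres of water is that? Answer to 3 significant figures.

Depth: 0.981 in × 25.4 = 24.9174 mm.
1 mm over 1 m² is 1 L, so volume = 24.9174 × 436 = 10863.986 L = 10.9 m³.

10.9 cubic metres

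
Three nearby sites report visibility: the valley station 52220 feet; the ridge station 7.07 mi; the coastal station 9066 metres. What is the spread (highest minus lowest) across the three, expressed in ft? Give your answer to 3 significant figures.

the ridge station: 7.07 SM = 37329.60 ft.
the coastal station: 9066 m = 29744.09 ft.
Spread: 52220.00 − 29744.09 = 22500 ft.

22500 ft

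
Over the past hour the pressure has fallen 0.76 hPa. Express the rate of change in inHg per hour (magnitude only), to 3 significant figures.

0.0224 inHg per hour

0.76 hPa / 1 h × 0.02953 inHg/hPa = 0.0224 inHg/h.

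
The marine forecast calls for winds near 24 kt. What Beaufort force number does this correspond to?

Beaufort force 6

24 kt lies in the Beaufort 6 band (strong breeze, 22–27 kt).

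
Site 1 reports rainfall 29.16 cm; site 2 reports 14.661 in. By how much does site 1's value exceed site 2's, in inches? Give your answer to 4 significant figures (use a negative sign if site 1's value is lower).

site 1: 29.16 cm = 11.48031 in.
Difference: 11.48031 − 14.66100 = -3.181 in.

-3.181 in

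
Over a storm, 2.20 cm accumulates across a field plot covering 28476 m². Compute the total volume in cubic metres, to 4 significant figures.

Depth: 2.20 cm × 10 = 22 mm.
1 mm over 1 m² is 1 L, so volume = 22 × 28476 = 626472 L = 626.5 m³.

626.5 cubic metres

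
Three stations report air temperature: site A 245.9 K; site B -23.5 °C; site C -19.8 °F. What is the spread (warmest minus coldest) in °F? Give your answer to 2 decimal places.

9.50 °F

site A: 245.9 K = -27.250 °C.
site C: -19.8 °F = -28.778 °C.
Spread: (-23.500) − (-28.778) = 5.278 °C = 9.50 °F.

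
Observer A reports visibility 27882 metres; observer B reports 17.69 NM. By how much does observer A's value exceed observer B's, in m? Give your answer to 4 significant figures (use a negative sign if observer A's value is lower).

observer B: 17.69 nmi = 32761.88 m.
Difference: 27882.00 − 32761.88 = -4880 m.

-4880 m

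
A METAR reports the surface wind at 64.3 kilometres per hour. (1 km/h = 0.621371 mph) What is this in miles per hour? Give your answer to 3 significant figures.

1 km/h = 0.621371 mph, so 64.3 × 0.621371 = 40.0 mph.

40.0 mph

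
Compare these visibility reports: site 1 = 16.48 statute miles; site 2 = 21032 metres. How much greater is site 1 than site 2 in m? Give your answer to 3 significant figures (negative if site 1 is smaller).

5490 m

site 1: 16.48 SM = 26521.99 m.
Difference: 26521.99 − 21032.00 = 5490 m.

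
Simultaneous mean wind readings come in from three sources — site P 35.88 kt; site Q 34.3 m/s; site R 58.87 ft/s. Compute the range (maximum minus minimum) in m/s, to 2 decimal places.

16.36 m/s

site P: 35.88 kt = 18.4583 m/s.
site R: 58.87 ft/s = 17.9436 m/s.
Spread: 34.3000 − 17.9436 = 16.36 m/s.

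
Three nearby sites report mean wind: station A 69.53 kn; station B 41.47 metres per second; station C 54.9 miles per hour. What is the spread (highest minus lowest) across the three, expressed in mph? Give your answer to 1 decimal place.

37.9 mph

station A: 69.53 kt = 80.014 mph.
station B: 41.47 m/s = 92.766 mph.
Spread: 92.766 − 54.900 = 37.9 mph.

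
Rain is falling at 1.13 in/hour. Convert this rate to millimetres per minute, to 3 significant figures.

1.13 in/hour × 25.4 mm/in × 0.0166667 hour/minute = 0.478 mm/minute.

0.478 mm/minute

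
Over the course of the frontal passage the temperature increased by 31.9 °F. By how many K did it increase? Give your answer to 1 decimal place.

17.7 K

For a temperature change the 32° offset cancels: ΔK = 31.9 × 0.5556 = 17.7 K.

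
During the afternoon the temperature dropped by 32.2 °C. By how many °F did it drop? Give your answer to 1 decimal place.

58.0 °F

A change of 1 °C equals a change of 1.8 °F: Δ°F = 32.2 × 1.8 = 58.0 °F.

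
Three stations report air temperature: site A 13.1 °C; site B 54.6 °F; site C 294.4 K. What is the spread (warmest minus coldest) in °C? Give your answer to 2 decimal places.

8.69 °C

site B: 54.6 °F = 12.556 °C.
site C: 294.4 K = 21.250 °C.
Spread: 21.250 − 12.556 = 8.694 °C.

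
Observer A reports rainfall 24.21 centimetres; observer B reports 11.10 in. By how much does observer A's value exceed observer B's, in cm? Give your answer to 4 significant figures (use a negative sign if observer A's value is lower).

-3.984 cm

observer B: 11.10 in = 28.19400 cm.
Difference: 24.21000 − 28.19400 = -3.984 cm.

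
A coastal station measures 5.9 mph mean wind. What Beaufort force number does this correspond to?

5.9 mph = 2.6 m/s, which is Beaufort 2 (light breeze, 1.6–3.3 m/s).

Beaufort force 2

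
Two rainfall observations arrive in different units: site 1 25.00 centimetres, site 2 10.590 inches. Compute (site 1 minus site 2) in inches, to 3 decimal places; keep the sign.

-0.747 in

site 1: 25.00 cm = 9.84252 in.
Difference: 9.84252 − 10.59000 = -0.747 in.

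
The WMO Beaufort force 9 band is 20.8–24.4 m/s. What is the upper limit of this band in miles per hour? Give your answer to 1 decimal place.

54.6 mph

20.8–24.4 m/s × 2.237 = 46.5–54.6 mph.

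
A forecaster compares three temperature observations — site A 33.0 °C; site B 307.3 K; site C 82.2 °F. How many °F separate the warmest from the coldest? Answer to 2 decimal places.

11.27 °F

site B: 307.3 K = 34.150 °C.
site C: 82.2 °F = 27.889 °C.
Spread: 34.150 − 27.889 = 6.261 °C = 11.27 °F.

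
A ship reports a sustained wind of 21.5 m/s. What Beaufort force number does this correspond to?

21.5 m/s lies in the Beaufort 9 band (strong gale, 20.8–24.4 m/s).

Beaufort force 9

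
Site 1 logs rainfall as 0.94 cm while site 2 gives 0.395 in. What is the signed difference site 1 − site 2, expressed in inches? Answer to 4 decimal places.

site 1: 0.94 cm = 0.370079 in.
Difference: 0.370079 − 0.395000 = -0.0249 in.

-0.0249 in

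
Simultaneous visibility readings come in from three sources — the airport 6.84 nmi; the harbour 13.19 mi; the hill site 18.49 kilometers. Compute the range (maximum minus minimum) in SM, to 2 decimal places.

the airport: 6.84 nmi = 7.8713 SM.
the hill site: 18.49 km = 11.4892 SM.
Spread: 13.1900 − 7.8713 = 5.32 SM.

5.32 SM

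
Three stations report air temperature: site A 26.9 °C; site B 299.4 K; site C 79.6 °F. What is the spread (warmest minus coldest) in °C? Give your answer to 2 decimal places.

site B: 299.4 K = 26.250 °C.
site C: 79.6 °F = 26.444 °C.
Spread: 26.900 − 26.250 = 0.650 °C.

0.65 °C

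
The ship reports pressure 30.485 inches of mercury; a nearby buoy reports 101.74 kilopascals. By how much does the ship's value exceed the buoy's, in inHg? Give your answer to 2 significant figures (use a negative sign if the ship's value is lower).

0.44 inHg

the buoy: 101.74 kPa = 30.0438 inHg.
Difference: 30.4850 − 30.0438 = 0.44 inHg.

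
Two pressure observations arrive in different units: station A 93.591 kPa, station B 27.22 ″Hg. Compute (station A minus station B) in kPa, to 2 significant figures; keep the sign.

station B: 27.22 inHg = 92.178 kPa.
Difference: 93.591 − 92.178 = 1.4 kPa.

1.4 kPa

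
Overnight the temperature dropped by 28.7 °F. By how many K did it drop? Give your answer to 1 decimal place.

For a temperature change the 32° offset cancels: ΔK = 28.7 × 0.5556 = 15.9 K.

15.9 K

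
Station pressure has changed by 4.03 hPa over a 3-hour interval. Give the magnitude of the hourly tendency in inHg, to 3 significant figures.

0.0397 inHg per hour

4.03 hPa / 3 h × 0.02953 inHg/hPa = 0.0397 inHg/h.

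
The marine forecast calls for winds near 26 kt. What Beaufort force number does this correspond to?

26 kt lies in the Beaufort 6 band (strong breeze, 22–27 kt).

Beaufort force 6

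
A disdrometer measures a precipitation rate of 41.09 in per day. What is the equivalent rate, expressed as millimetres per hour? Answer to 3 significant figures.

41.09 in/day × 25.4 mm/in × 0.0416667 day/hour = 43.5 mm/hour.

43.5 mm/hour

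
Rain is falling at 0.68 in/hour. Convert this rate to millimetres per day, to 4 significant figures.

0.68 in/hour × 25.4 mm/in × 24 hour/day = 414.5 mm/day.

414.5 mm/day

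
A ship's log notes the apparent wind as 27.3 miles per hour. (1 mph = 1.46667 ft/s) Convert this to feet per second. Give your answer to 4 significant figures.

40.04 ft/s

1 mph = 1.46667 ft/s, so 27.3 × 1.46667 = 40.04 ft/s.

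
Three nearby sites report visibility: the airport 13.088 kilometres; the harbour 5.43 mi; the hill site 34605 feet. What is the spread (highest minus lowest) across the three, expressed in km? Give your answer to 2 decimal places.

4.35 km

the harbour: 5.43 SM = 8.7387 km.
the hill site: 34605 ft = 10.5476 km.
Spread: 13.0880 − 8.7387 = 4.35 km.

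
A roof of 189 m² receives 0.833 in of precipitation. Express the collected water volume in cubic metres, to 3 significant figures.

4.00 cubic metres

Depth: 0.833 in × 25.4 = 21.1582 mm.
1 mm over 1 m² is 1 L, so volume = 21.1582 × 189 = 3998.8998 L = 4.00 m³.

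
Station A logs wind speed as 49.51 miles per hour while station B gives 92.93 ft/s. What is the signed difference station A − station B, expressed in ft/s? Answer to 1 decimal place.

station A: 49.51 mph = 72.615 ft/s.
Difference: 72.615 − 92.930 = -20.3 ft/s.

-20.3 ft/s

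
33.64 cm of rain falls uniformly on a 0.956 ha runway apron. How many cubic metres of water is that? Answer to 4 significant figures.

3216 cubic metres

Depth: 33.64 cm × 10 = 336.4 mm.
Area: 0.956 ha = 9560 m².
1 mm over 1 m² is 1 L, so volume = 336.4 × 9560 = 3215984 L = 3216 m³.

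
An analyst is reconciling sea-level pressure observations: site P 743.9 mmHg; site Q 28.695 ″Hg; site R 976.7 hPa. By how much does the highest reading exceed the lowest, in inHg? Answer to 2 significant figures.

site P: 743.9 mmHg = 29.2874 inHg.
site R: 976.7 hPa = 28.8419 inHg.
Spread: 29.2874 − 28.6950 = 0.59 inHg.

0.59 inHg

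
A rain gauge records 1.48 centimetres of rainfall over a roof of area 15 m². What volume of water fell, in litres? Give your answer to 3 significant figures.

222 litres

Depth: 1.48 cm × 10 = 14.8 mm.
1 mm over 1 m² is 1 L, so volume = 14.8 × 15 = 222 L.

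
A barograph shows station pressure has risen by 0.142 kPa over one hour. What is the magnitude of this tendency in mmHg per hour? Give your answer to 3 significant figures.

1.07 mmHg per hour

0.142 kPa / 1 h × 7.50062 mmHg/kPa = 1.07 mmHg/h.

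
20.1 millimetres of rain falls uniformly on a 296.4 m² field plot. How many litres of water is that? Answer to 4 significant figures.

5958 litres

1 mm over 1 m² is 1 L, so volume = 20.1 × 296.4 = 5957.64 L ≈ 5958 L.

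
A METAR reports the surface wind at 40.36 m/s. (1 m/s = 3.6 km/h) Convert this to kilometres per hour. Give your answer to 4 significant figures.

145.3 km/h

1 m/s = 3.6 km/h, so 40.36 × 3.6 = 145.3 km/h.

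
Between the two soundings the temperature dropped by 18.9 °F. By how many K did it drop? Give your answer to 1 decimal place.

A change of 1 °C equals a change of 1.8 °F: ΔK = 18.9 × 0.5556 = 10.5 K.

10.5 K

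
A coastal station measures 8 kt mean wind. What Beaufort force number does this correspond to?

Beaufort force 3

8 kt lies in the Beaufort 3 band (gentle breeze, 7–10 kt).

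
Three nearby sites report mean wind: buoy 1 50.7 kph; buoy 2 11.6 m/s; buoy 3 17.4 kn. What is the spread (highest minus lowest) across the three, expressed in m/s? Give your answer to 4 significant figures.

5.132 m/s

buoy 1: 50.7 km/h = 14.08333 m/s.
buoy 3: 17.4 kt = 8.95133 m/s.
Spread: 14.08333 − 8.95133 = 5.132 m/s.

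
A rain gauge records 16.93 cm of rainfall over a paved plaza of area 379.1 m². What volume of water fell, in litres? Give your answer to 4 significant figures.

Depth: 16.93 cm × 10 = 169.3 mm.
1 mm over 1 m² is 1 L, so volume = 169.3 × 379.1 = 64181.63 L ≈ 64180 L.

64180 litres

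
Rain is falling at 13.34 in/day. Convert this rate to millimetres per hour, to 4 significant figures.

13.34 in/day × 25.4 mm/in × 0.0416667 day/hour = 14.12 mm/hour.

14.12 mm/hour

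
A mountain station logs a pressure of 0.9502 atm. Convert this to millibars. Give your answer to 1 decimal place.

1 atm = 1013.25 mb, so 0.9502 × 1013.25 = 962.8 mb.

962.8 mb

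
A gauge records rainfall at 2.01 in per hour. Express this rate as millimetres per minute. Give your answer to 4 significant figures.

2.01 in/hour × 25.4 mm/in × 0.0166667 hour/minute = 0.8509 mm/minute.

0.8509 mm/minute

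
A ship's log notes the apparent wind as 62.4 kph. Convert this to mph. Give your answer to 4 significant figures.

38.77 mph

1 km/h = 0.621371 mph, so 62.4 × 0.621371 = 38.77 mph.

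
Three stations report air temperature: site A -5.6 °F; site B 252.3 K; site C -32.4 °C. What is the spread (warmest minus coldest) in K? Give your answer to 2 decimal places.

site A: -5.6 °F = -20.889 °C.
site B: 252.3 K = -20.850 °C.
Spread: (-20.850) − (-32.400) = 11.550 °C.

11.55 K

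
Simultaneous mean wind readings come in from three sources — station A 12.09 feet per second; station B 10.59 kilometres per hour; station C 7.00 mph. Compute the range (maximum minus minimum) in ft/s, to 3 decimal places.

2.439 ft/s

station B: 10.59 km/h = 9.65114 ft/s.
station C: 7.00 mph = 10.26667 ft/s.
Spread: 12.09000 − 9.65114 = 2.439 ft/s.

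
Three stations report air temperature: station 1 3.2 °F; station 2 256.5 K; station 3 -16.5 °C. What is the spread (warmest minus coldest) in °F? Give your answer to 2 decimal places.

1.17 °F

station 1: 3.2 °F = -16.000 °C.
station 2: 256.5 K = -16.650 °C.
Spread: (-16.000) − (-16.650) = 0.650 °C = 1.17 °F.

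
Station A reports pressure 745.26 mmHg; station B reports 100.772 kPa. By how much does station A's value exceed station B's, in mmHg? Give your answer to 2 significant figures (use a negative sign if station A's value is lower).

-11 mmHg

station B: 100.772 kPa = 755.85 mmHg.
Difference: 745.26 − 755.85 = -11 mmHg.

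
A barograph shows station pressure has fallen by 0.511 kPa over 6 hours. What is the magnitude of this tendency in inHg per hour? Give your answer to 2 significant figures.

0.025 inHg per hour

0.511 kPa / 6 h × 0.2953 inHg/kPa = 0.025 inHg/h.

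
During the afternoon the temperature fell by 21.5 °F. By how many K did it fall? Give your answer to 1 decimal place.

Converting a difference, only the 9/5 scale factor applies: ΔK = 21.5 × 0.5556 = 11.9 K.

11.9 K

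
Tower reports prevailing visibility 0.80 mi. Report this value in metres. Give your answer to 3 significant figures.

1290 m

1 SM = 1609.34 m, so 0.80 × 1609.34 = 1290 m.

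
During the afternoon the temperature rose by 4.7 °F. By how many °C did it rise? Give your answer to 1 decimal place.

A change of 1 °C equals a change of 1.8 °F: Δ°C = 4.7 × 0.5556 = 2.6 °C.

2.6 °C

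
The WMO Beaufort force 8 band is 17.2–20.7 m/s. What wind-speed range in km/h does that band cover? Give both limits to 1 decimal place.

17.2–20.7 m/s × 3.6 = 61.9–74.5 km/h.

61.9 to 74.5 km/h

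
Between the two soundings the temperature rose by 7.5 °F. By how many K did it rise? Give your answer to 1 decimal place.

Converting a difference, only the 9/5 scale factor applies: ΔK = 7.5 × 0.5556 = 4.2 K.

4.2 K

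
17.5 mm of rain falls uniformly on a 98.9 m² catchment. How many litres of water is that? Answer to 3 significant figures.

1730 litres

1 mm over 1 m² is 1 L, so volume = 17.5 × 98.9 = 1730.75 L ≈ 1730 L.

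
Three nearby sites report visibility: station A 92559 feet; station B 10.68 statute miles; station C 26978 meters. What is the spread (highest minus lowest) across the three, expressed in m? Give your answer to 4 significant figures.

station A: 92559 ft = 28211.98 m.
station B: 10.68 SM = 17187.79 m.
Spread: 28211.98 − 17187.79 = 11020 m.

11020 m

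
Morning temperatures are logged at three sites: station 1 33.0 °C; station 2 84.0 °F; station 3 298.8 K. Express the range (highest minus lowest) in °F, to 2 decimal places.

13.23 °F

station 2: 84.0 °F = 28.889 °C.
station 3: 298.8 K = 25.650 °C.
Spread: 33.000 − 25.650 = 7.350 °C = 13.23 °F.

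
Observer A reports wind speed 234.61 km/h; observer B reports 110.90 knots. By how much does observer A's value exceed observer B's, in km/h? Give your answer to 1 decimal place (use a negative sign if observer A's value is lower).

observer B: 110.90 kt = 205.387 km/h.
Difference: 234.610 − 205.387 = 29.2 km/h.

29.2 km/h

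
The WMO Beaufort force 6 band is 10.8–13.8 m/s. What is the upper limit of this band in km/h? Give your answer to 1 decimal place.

49.7 km/h

10.8–13.8 m/s × 3.6 = 38.9–49.7 km/h.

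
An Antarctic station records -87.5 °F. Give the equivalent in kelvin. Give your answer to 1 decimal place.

206.8 K

First to °C: -66.39 °C.
Then to K: 206.8 K.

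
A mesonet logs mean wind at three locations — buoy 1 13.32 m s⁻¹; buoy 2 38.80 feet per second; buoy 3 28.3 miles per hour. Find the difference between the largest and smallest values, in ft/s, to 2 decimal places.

4.90 ft/s

buoy 1: 13.32 m/s = 43.7008 ft/s.
buoy 3: 28.3 mph = 41.5067 ft/s.
Spread: 43.7008 − 38.8000 = 4.90 ft/s.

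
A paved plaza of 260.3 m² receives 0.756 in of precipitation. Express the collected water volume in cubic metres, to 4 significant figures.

Depth: 0.756 in × 25.4 = 19.2024 mm.
1 mm over 1 m² is 1 L, so volume = 19.2024 × 260.3 = 4998.3847 L = 4.998 m³.

4.998 cubic metres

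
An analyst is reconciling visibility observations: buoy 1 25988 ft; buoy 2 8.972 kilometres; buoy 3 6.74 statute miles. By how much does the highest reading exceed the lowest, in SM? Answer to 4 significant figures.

buoy 1: 25988 ft = 4.92197 SM.
buoy 2: 8.972 km = 5.57494 SM.
Spread: 6.74000 − 4.92197 = 1.818 SM.

1.818 SM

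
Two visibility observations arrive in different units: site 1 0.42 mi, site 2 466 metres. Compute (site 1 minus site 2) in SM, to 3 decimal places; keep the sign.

0.130 SM

site 2: 466 m = 0.28956 SM.
Difference: 0.42000 − 0.28956 = 0.130 SM.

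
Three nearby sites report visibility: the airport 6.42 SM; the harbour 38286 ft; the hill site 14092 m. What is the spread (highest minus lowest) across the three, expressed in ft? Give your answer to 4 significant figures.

12340 ft

the airport: 6.42 SM = 33897.60 ft.
the hill site: 14092 m = 46233.60 ft.
Spread: 46233.60 − 33897.60 = 12340 ft.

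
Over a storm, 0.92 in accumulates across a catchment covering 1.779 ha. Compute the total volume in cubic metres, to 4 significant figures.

Depth: 0.92 in × 25.4 = 23.368 mm.
Area: 1.779 ha = 17790 m².
1 mm over 1 m² is 1 L, so volume = 23.368 × 17790 = 415716.72 L = 415.7 m³.

415.7 cubic metres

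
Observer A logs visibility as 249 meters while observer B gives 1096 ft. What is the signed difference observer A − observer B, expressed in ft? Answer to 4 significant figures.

-279.1 ft

observer A: 249 m = 816.929 ft.
Difference: 816.929 − 1096.000 = -279.1 ft.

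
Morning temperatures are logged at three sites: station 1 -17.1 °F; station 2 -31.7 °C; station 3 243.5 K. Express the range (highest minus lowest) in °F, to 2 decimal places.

7.96 °F

station 1: -17.1 °F = -27.278 °C.
station 3: 243.5 K = -29.650 °C.
Spread: (-27.278) − (-31.700) = 4.422 °C = 7.96 °F.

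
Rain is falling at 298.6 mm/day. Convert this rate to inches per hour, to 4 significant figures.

0.4898 in/hour

298.6 mm/day × 0.0393701 in/mm × 0.0416667 day/hour = 0.4898 in/hour.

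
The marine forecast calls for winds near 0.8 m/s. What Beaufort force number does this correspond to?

Beaufort force 1

0.8 m/s lies in the Beaufort 1 band (light air, 0.3–1.5 m/s).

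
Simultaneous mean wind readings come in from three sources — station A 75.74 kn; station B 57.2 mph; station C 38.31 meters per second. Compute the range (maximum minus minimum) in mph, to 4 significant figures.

station A: 75.74 kt = 87.1600 mph.
station C: 38.31 m/s = 85.6970 mph.
Spread: 87.1600 − 57.2000 = 29.96 mph.

29.96 mph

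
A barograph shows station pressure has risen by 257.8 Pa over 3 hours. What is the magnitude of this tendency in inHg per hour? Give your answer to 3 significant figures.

0.0254 inHg per hour

257.8 Pa / 3 h × 0.0002953 inHg/Pa = 0.0254 inHg/h.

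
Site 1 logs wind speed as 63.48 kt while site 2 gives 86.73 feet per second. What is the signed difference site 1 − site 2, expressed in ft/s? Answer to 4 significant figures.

site 1: 63.48 kt = 107.1422 ft/s.
Difference: 107.1422 − 86.7300 = 20.41 ft/s.

20.41 ft/s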